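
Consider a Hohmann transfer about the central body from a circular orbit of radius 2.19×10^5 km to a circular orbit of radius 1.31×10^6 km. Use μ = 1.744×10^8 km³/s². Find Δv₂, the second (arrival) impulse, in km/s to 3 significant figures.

Transfer-ellipse semi-major axis a_t = (r₁ + r₂)/2 = (2.190×10^5 + 1.310×10^6)/2 = 7.645×10^5 km.
On the circular orbit at r = 1.310×10^6 km, v_c = √(μ/r) = 11.5382 km/s.
Vis-viva on the transfer ellipse at r = 1.310×10^6 km gives v_t = √[μ(2/r − 1/a_t)] = 6.17548 km/s.
Δv₂ = |v_t − v_c| = |6.17548 − 11.5382| = 5.363 km/s.

Δv₂ = 5.36 km/s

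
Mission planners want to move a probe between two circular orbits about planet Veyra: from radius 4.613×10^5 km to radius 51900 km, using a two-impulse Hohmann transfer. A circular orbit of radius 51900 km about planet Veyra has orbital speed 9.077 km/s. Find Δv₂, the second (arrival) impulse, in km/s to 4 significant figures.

Δv₂ = 3.093 km/s

From the circular-orbit relation v² = μ/r at r = 51900 km: μ = v²r = (9.077)² × 51900 = 4.27614×10^6 km³/s².
Semi-major axis of the transfer orbit: a_t = (4.613×10^5 + 51900)/2 = 2.566×10^5 km.
Circular speed at r = 51900 km: v_c = √(μ/r) = 9.077 km/s.
Vis-viva on the transfer ellipse at r = 51900 km gives v_t = √[μ(2/r − 1/a_t)] = 12.17 km/s.
Δv₂ = |v_t − v_c| = |12.17 − 9.077| = 3.093 km/s.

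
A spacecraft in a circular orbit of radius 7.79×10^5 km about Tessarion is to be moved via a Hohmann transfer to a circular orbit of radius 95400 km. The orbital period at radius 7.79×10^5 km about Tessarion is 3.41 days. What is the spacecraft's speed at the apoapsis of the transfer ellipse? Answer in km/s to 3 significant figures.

From Kepler's third law T² = 4π²r³/μ at r = 7.79×10^5 km, T = 3.41 days = 3.41 × 86400 s = 2.94624×10^5 s: μ = 4π²r³/T² = 2.14999×10^8 km³/s².
Semi-major axis of the transfer orbit: a_t = (7.790×10^5 + 95400)/2 = 4.372×10^5 km.
At apoapsis, r = 7.790×10^5 km.
Vis-viva: v = √[μ(2/r − 1/a_t)] = √[2.14999×10^8 × (2/7.790×10^5 − 1/4.372×10^5)] = 7.760 km/s.

v = 7.76 km/s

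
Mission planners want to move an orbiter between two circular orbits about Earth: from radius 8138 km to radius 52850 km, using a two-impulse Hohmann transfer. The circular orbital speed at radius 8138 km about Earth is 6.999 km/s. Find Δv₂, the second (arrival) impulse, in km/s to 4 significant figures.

Δv₂ = 1.328 km/s

From the circular-orbit relation v² = μ/r at r = 8138 km: μ = v²r = (6.999)² × 8138 = 3.98648×10^5 km³/s².
Transfer-ellipse semi-major axis a_t = (r₁ + r₂)/2 = (8138 + 52850)/2 = 30494 km.
Circular speed at r = 52850 km: v_c = √(μ/r) = 2.7465 km/s.
Vis-viva on the transfer ellipse at r = 52850 km gives v_t = √[μ(2/r − 1/a_t)] = 1.4188 km/s.
Δv₂ = |v_t − v_c| = |1.4188 − 2.7465| = 1.328 km/s.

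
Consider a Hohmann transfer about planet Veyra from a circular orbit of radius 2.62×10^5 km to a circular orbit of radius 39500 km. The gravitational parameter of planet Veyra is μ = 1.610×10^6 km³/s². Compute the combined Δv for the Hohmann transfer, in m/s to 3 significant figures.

The Hohmann ellipse has a_t = (r₁ + r₂)/2 = 1.5075×10^5 km.
At r₁ the circular-orbit speed is v₁ = √(μ/r₁) = 2.479 km/s.
Transfer-orbit speed at r₁ (v² = μ(2/r − 1/a)): v_a = √[μ(2/r₁ − 1/a_t)] = 1.269 km/s.
First burn Δv₁ = |v_a − v₁| = 1.210 km/s.
Circular speed at r₂: v₂ = √(μ/r₂) = 6.3843 km/s.
Transfer-orbit speed at r₂: v_p = √[μ(2/r₂ − 1/a_t)] = 8.4166 km/s.
Second burn Δv₂ = |v₂ − v_p| = 2.032 km/s.
Δv = Δv₁ + Δv₂ = 1.210 + 2.032 = 3.242 km/s.

Δv = 3240 m/s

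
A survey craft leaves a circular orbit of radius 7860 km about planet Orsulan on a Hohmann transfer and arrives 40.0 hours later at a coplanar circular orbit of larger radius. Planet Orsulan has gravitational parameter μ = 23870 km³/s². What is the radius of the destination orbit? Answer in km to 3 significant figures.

Transfer time t = 40.0 hours = 1.440×10^5 s, and t = π√(a_t³/μ).
So a_t = (μ t²/π²)^(1/3) = (23870 × (1.440×10^5)² / π²)^(1/3) = 36877 km.
Since a_t = (r₁ + r₂)/2, r₂ = 2a_t − r₁ = 2×36877 − 7860 = 65894 km.

r₂ = 65900 km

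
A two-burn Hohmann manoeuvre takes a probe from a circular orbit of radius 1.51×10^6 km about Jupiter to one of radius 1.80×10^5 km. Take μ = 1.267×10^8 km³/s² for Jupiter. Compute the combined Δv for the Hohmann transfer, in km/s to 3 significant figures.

The Hohmann ellipse has a_t = (r₁ + r₂)/2 = 8.450×10^5 km.
At r₁ the circular-orbit speed is v₁ = √(μ/r₁) = 9.160 km/s.
Transfer-orbit speed at r₁ (vis-viva equation): v_a = √[μ(2/r₁ − 1/a_t)] = 4.228 km/s.
First burn Δv₁ = |v_a − v₁| = 4.932 km/s.
At r₂, v₂ = √(μ/r₂) = 26.531 km/s.
Transfer-orbit speed at r₂: v_p = √[μ(2/r₂ − 1/a_t)] = 35.466 km/s.
Second burn Δv₂ = |v₂ − v_p| = 8.935 km/s.
Total Δv = Δv₁ + Δv₂ = 13.87 km/s.

Δv = 13.9 km/s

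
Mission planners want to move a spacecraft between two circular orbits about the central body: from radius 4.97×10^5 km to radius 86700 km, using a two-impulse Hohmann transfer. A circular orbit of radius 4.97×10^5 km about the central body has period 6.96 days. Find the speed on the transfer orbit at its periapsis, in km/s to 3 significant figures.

From Kepler's third law T² = 4π²r³/μ at r = 4.97×10^5 km, T = 6.96 days = 6.96 × 86400 s = 6.01344×10^5 s: μ = 4π²r³/T² = 1.34024×10^7 km³/s².
The Hohmann ellipse has a_t = (r₁ + r₂)/2 = 2.9185×10^5 km.
At periapsis, r = 86700 km.
Vis-viva: v = √[μ(2/r − 1/a_t)] = √[1.34024×10^7 × (2/86700 − 1/2.9185×10^5)] = 16.22 km/s.

v = 16.2 km/s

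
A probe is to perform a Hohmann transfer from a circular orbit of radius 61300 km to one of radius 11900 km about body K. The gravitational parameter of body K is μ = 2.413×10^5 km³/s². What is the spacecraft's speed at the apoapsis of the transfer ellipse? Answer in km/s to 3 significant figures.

v = 1.13 km/s

Semi-major axis of the transfer orbit: a_t = (61300 + 11900)/2 = 36600 km.
The apoapsis of the transfer ellipse is at r = 61300 km.
Applying v² = μ(2/r − 1/a_t): v = 1.131 km/s.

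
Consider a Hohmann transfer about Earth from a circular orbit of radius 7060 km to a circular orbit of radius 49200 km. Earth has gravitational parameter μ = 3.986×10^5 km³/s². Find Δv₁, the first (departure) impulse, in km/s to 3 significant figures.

Δv₁ = 2.42 km/s

Semi-major axis of the transfer orbit: a_t = (7060 + 49200)/2 = 28130 km.
On the circular orbit at r = 7060 km, v_c = √(μ/r) = 7.514 km/s.
Transfer-orbit speed at the same r (vis-viva, a = a_t): v_t = √[μ(2/r − 1/a_t)] = 9.937 km/s.
Δv₁ = |v_t − v_c| = |9.937 − 7.514| = 2.423 km/s.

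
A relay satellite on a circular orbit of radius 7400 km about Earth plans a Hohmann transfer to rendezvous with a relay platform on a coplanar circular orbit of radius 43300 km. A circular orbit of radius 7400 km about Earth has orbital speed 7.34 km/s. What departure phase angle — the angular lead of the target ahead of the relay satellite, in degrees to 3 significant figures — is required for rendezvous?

From the circular-orbit relation v² = μ/r at r = 7400 km: μ = v²r = (7.34)² × 7400 = 3.98679×10^5 km³/s².
The Hohmann ellipse has a_t = (r₁ + r₂)/2 = 25350 km.
The half-period of the transfer ellipse is t = π√(a_t³/μ) = 20082 s.
The target's mean motion on its circular orbit is ω₂ = √(μ/r₂³) = 7.0078×10^-5 rad/s.
Angle swept by the target during transfer: ω₂·t = 1.4073 rad = 80.63°.
Arrival is 180° from departure on the ellipse, so φ = 180° − 80.63° = 99.4°.

φ = 99.4°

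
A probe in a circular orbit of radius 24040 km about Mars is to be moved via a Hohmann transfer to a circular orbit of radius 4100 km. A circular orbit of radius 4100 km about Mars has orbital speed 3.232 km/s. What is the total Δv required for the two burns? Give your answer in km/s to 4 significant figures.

Δv = 1.607 km/s

From the circular-orbit relation v² = μ/r at r = 4100 km: μ = v²r = (3.232)² × 4100 = 42827.9 km³/s².
Semi-major axis of the transfer orbit: a_t = (24040 + 4100)/2 = 14070 km.
Circular speed at r₁: v₁ = √(μ/r₁) = √(42827.9/24040) = 1.3347 km/s.
Transfer-orbit speed at r₁ (vis-viva): v_a = √[μ(2/r₁ − 1/a_t)] = 0.72051 km/s.
First burn Δv₁ = |v_a − v₁| = 0.6142 km/s.
At r₂, v₂ = √(μ/r₂) = 3.2320 km/s.
Transfer-orbit speed at r₂: v_p = √[μ(2/r₂ − 1/a_t)] = 4.2247 km/s.
Second burn Δv₂ = |v₂ − v_p| = 0.9927 km/s.
Δv = Δv₁ + Δv₂ = 0.6142 + 0.9927 = 1.607 km/s.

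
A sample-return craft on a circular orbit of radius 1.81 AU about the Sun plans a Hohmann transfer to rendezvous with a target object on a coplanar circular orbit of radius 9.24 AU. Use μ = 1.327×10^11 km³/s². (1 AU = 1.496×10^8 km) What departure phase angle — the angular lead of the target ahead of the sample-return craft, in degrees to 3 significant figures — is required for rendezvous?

φ = 96.8°

In km: r₁ = 1.81 × 1.496×10^8 = 2.70776×10^8 km; r₂ = 9.24 × 1.496×10^8 = 1.382304×10^9 km.
Transfer-ellipse semi-major axis a_t = (r₁ + r₂)/2 = (2.70776×10^8 + 1.382304×10^9)/2 = 8.2654×10^8 km.
Transfer time t = π√(a_t³/μ) = 2.0493×10^8 s.
Target angular speed ω₂ = √(μ/r₂³) = 7.0881×10^-9 rad/s.
Angle swept by the target during transfer: ω₂·t = 1.4526 rad = 83.23°.
Arrival is 180° from departure on the ellipse, so φ = 180° − 83.23° = 96.8°.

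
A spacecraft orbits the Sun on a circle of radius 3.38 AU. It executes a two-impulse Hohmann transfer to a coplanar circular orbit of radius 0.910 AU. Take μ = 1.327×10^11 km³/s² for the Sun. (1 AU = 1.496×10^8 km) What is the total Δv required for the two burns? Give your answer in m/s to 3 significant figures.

In km: r₁ = 3.38 × 1.496×10^8 = 5.05648×10^8 km; r₂ = 0.910 × 1.496×10^8 = 1.36136×10^8 km.
Transfer-ellipse semi-major axis a_t = (r₁ + r₂)/2 = (5.05648×10^8 + 1.36136×10^8)/2 = 3.20892×10^8 km.
Circular speed at r₁: v₁ = √(μ/r₁) = √(1.327×10^11/5.05648×10^8) = 16.200 km/s.
Transfer-orbit speed at r₁ (v² = μ(2/r − 1/a)): v_a = √[μ(2/r₁ − 1/a_t)] = 10.552 km/s.
First burn Δv₁ = |v_a − v₁| = 5.648 km/s.
Circular speed at r₂: v₂ = √(μ/r₂) = 31.221 km/s.
Transfer-orbit speed at r₂: v_p = √[μ(2/r₂ − 1/a_t)] = 39.192 km/s.
Second burn Δv₂ = |v₂ − v_p| = 7.971 km/s.
Total Δv = Δv₁ + Δv₂ = 13.62 km/s.

Δv = 13600 m/s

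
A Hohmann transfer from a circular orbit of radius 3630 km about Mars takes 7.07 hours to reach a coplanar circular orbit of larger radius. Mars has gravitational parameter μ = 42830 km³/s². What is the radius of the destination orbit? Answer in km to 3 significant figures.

r₂ = 24600 km

Transfer time t = 7.07 hours = 25452 s, and t = π√(a_t³/μ).
So a_t = (μ t²/π²)^(1/3) = (42830 × (25452)² / π²)^(1/3) = 14113 km.
Since a_t = (r₁ + r₂)/2, r₂ = 2a_t − r₁ = 2×14113 − 3630 = 24596 km.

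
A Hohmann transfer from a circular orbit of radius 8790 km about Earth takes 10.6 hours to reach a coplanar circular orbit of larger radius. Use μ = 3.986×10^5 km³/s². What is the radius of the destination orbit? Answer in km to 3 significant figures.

r₂ = 69000 km

Transfer time t = 10.6 hours = 38160 s, and t = π√(a_t³/μ).
So a_t = (μ t²/π²)^(1/3) = (3.986×10^5 × (38160)² / π²)^(1/3) = 38888 km.
Since a_t = (r₁ + r₂)/2, r₂ = 2a_t − r₁ = 2×38888 − 8790 = 68986 km.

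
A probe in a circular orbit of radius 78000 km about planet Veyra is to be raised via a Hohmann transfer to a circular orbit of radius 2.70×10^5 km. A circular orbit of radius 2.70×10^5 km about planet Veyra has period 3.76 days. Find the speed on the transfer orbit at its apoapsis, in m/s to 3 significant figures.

From Kepler's third law T² = 4π²r³/μ at r = 2.70×10^5 km, T = 3.76 days = 3.76 × 86400 s = 3.24864×10^5 s: μ = 4π²r³/T² = 7.36288×10^6 km³/s².
Transfer-ellipse semi-major axis a_t = (r₁ + r₂)/2 = (78000 + 2.700×10^5)/2 = 1.740×10^5 km.
At apoapsis, r = 2.700×10^5 km.
From the vis-viva equation, v = √[μ(2/r − 1/a_t)] = 3.496 km/s.

v = 3500 m/s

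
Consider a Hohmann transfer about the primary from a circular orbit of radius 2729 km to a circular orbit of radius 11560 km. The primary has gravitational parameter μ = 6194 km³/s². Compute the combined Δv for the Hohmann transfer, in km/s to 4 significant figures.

Transfer-ellipse semi-major axis a_t = (r₁ + r₂)/2 = (2729 + 11560)/2 = 7144.5 km.
Circular speed at r₁: v₁ = √(μ/r₁) = √(6194/2729) = 1.5066 km/s.
On the transfer ellipse at r₁, vis-viva equation gives v_p = √[μ(2/r₁ − 1/a_t)] = 1.9164 km/s.
First burn Δv₁ = |v_p − v₁| = 0.4098 km/s.
At r₂, v₂ = √(μ/r₂) = 0.7320 km/s.
Transfer-orbit speed at r₂: v_a = √[μ(2/r₂ − 1/a_t)] = 0.4524 km/s.
Second burn Δv₂ = |v₂ − v_a| = 0.2796 km/s.
Total Δv = Δv₁ + Δv₂ = 0.6894 km/s.

Δv = 0.6894 km/s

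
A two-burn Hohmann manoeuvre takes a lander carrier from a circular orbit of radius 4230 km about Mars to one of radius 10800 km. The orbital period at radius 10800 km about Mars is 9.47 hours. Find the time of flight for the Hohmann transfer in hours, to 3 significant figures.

t = 2.75 hours

From Kepler's third law T² = 4π²r³/μ at r = 10800 km, T = 9.47 hours = 9.47 × 3600 s = 34092 s: μ = 4π²r³/T² = 42788.4 km³/s².
Transfer-ellipse semi-major axis a_t = (r₁ + r₂)/2 = (4230 + 10800)/2 = 7515 km.
Transfer time t = π√(a_t³/μ) = π√((7515)³ / 42788.4) = 9894 s.
Converting: 9894 s ÷ 3600 s/hour = 2.75 hours.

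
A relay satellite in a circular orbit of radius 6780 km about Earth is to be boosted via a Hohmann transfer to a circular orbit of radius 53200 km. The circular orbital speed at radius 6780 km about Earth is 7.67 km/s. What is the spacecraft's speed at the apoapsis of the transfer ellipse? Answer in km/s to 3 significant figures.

v = 1.30 km/s

From the circular-orbit relation v² = μ/r at r = 6780 km: μ = v²r = (7.67)² × 6780 = 3.98860×10^5 km³/s².
Transfer-ellipse semi-major axis a_t = (r₁ + r₂)/2 = (6780 + 53200)/2 = 29990 km.
At apoapsis, r = 53200 km.
From the vis-viva equation, v = √[μ(2/r − 1/a_t)] = 1.302 km/s.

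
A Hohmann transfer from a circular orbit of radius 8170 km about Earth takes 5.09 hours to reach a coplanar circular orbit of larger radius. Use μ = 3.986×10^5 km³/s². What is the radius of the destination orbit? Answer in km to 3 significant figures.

r₂ = 39500 km

Transfer time t = 5.09 hours = 18324 s, and t = π√(a_t³/μ).
So a_t = (μ t²/π²)^(1/3) = (3.986×10^5 × (18324)² / π²)^(1/3) = 23847 km.
Since a_t = (r₁ + r₂)/2, r₂ = 2a_t − r₁ = 2×23847 − 8170 = 39524 km.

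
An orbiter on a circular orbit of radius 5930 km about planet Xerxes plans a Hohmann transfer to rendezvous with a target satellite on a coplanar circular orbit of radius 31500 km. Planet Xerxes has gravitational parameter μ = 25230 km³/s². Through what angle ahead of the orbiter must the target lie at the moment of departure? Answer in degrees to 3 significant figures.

Semi-major axis of the transfer orbit: a_t = (5930 + 31500)/2 = 18715 km.
The half-period of the transfer ellipse is t = π√(a_t³/μ) = 50640 s.
The target's mean motion on its circular orbit is ω₂ = √(μ/r₂³) = 2.841×10^-5 rad/s.
Angle swept by the target during transfer: ω₂·t = 1.4387 rad = 82.43°.
The orbiter traverses 180° on the transfer ellipse, so the target must lead by 180° − 82.43° = 97.6°.

φ = 97.6°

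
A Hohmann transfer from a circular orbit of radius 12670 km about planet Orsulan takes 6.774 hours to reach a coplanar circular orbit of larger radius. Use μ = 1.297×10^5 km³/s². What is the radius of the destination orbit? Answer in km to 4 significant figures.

Transfer time t = 6.774 hours = 24386.4 s, and t = π√(a_t³/μ).
So a_t = (μ t²/π²)^(1/3) = (1.297×10^5 × (24386.4)² / π²)^(1/3) = 19845 km.
Since a_t = (r₁ + r₂)/2, r₂ = 2a_t − r₁ = 2×19845 − 12670 = 27020 km.

r₂ = 27020 km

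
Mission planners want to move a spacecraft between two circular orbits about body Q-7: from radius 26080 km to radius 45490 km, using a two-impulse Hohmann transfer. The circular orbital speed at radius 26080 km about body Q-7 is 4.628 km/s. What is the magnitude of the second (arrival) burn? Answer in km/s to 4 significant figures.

Δv₂ = 0.5127 km/s

From the circular-orbit relation v² = μ/r at r = 26080 km: μ = v²r = (4.628)² × 26080 = 5.58591×10^5 km³/s².
Transfer-ellipse semi-major axis a_t = (r₁ + r₂)/2 = (26080 + 45490)/2 = 35785 km.
On the circular orbit at r = 45490 km, v_c = √(μ/r) = 3.5042 km/s.
Vis-viva on the transfer ellipse at r = 45490 km gives v_t = √[μ(2/r − 1/a_t)] = 2.9915 km/s.
Δv₂ = |v_t − v_c| = |2.9915 − 3.5042| = 0.5127 km/s.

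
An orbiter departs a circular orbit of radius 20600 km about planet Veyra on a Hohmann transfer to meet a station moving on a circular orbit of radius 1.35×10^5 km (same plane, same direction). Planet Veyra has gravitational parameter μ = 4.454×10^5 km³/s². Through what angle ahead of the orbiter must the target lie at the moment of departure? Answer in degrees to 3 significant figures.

Transfer-ellipse semi-major axis a_t = (r₁ + r₂)/2 = (20600 + 1.350×10^5)/2 = 77800 km.
The half-period of the transfer ellipse is t = π√(a_t³/μ) = 1.0215×10^5 s.
Target angular speed ω₂ = √(μ/r₂³) = 1.3455×10^-5 rad/s.
Angle swept by the target during transfer: ω₂·t = 1.3744 rad = 78.75°.
The orbiter traverses 180° on the transfer ellipse, so the target must lead by 180° − 78.75° = 101°.

φ = 101°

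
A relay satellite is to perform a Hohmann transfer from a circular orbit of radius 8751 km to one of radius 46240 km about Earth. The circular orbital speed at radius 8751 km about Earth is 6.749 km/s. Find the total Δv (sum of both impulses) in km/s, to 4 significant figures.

From the circular-orbit relation v² = μ/r at r = 8751 km: μ = v²r = (6.749)² × 8751 = 3.98599×10^5 km³/s².
Transfer-ellipse semi-major axis a_t = (r₁ + r₂)/2 = (8751 + 46240)/2 = 27495.5 km.
At r₁ the circular-orbit speed is v₁ = √(μ/r₁) = 6.749 km/s.
On the transfer ellipse at r₁, vis-viva equation gives v_p = √[μ(2/r₁ − 1/a_t)] = 8.752 km/s.
First burn Δv₁ = |v_p − v₁| = 2.003 km/s.
At r₂, v₂ = √(μ/r₂) = 2.936 km/s.
Transfer-orbit speed at r₂: v_a = √[μ(2/r₂ − 1/a_t)] = 1.656 km/s.
Second burn Δv₂ = |v₂ − v_a| = 1.280 km/s.
Total Δv = Δv₁ + Δv₂ = 3.283 km/s.

Δv = 3.283 km/s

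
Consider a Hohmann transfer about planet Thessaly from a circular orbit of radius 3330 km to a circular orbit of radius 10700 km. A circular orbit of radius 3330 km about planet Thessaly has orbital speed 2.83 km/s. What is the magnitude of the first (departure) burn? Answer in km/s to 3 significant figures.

Δv₁ = 0.665 km/s

From the circular-orbit relation v² = μ/r at r = 3330 km: μ = v²r = (2.83)² × 3330 = 26669.6 km³/s².
Transfer-ellipse semi-major axis a_t = (r₁ + r₂)/2 = (3330 + 10700)/2 = 7015 km.
On the circular orbit at r = 3330 km, v_c = √(μ/r) = 2.8300 km/s.
Vis-viva on the transfer ellipse at r = 3330 km gives v_t = √[μ(2/r − 1/a_t)] = 3.4951 km/s.
Δv₁ = |v_t − v_c| = |3.4951 − 2.8300| = 0.6651 km/s.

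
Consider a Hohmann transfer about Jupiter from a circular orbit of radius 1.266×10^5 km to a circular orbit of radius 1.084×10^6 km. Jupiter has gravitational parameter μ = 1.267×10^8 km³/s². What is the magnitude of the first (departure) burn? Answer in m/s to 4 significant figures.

Δv₁ = 10700 m/s

Transfer-ellipse semi-major axis a_t = (r₁ + r₂)/2 = (1.266×10^5 + 1.084×10^6)/2 = 6.053×10^5 km.
On the circular orbit at r = 1.266×10^5 km, v_c = √(μ/r) = 31.64 km/s.
Transfer-orbit speed at the same r (vis-viva, a = a_t): v_t = √[μ(2/r − 1/a_t)] = 42.34 km/s.
Δv₁ = |v_t − v_c| = |42.34 − 31.64| = 10.70 km/s.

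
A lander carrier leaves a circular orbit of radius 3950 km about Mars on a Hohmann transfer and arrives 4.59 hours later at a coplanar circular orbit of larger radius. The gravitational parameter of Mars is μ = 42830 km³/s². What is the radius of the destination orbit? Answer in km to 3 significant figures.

r₂ = 17200 km

Transfer time t = 4.59 hours = 16524 s, and t = π√(a_t³/μ).
So a_t = (μ t²/π²)^(1/3) = (42830 × (16524)² / π²)^(1/3) = 10582 km.
Since a_t = (r₁ + r₂)/2, r₂ = 2a_t − r₁ = 2×10582 − 3950 = 17214 km.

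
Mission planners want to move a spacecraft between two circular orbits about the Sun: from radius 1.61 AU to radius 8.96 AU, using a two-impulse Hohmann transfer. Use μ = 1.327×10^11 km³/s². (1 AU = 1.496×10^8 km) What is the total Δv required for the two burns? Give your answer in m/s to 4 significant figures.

In km: r₁ = 1.61 × 1.496×10^8 = 2.40856×10^8 km; r₂ = 8.96 × 1.496×10^8 = 1.340416×10^9 km.
The Hohmann ellipse has a_t = (r₁ + r₂)/2 = 7.90636×10^8 km.
At r₁ the circular-orbit speed is v₁ = √(μ/r₁) = 23.47 km/s.
Transfer-orbit speed at r₁ (vis-viva): v_p = √[μ(2/r₁ − 1/a_t)] = 30.56 km/s.
First burn Δv₁ = |v_p − v₁| = 7.090 km/s.
At r₂, v₂ = √(μ/r₂) = 9.950 km/s.
Transfer-orbit speed at r₂: v_a = √[μ(2/r₂ − 1/a_t)] = 5.492 km/s.
Second burn Δv₂ = |v₂ − v_a| = 4.458 km/s.
Total Δv = Δv₁ + Δv₂ = 11.55 km/s.

Δv = 11550 m/s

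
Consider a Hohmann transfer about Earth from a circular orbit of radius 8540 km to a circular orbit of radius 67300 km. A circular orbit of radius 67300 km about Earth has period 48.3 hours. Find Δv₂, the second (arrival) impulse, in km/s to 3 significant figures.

From Kepler's third law T² = 4π²r³/μ at r = 67300 km, T = 48.3 hours = 48.3 × 3600 s = 1.7388×10^5 s: μ = 4π²r³/T² = 3.98021×10^5 km³/s².
The Hohmann ellipse has a_t = (r₁ + r₂)/2 = 37920 km.
On the circular orbit at r = 67300 km, v_c = √(μ/r) = 2.432 km/s.
Vis-viva on the transfer ellipse at r = 67300 km gives v_t = √[μ(2/r − 1/a_t)] = 1.154 km/s.
Δv₂ = |v_t − v_c| = |1.154 − 2.432| = 1.278 km/s.

Δv₂ = 1.28 km/s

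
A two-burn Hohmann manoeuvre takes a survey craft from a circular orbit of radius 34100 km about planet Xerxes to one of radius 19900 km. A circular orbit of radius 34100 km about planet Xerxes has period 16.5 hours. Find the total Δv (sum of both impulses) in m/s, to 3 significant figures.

Δv = 1090 m/s

From Kepler's third law T² = 4π²r³/μ at r = 34100 km, T = 16.5 hours = 16.5 × 3600 s = 59400 s: μ = 4π²r³/T² = 4.43660×10^5 km³/s².
The Hohmann ellipse has a_t = (r₁ + r₂)/2 = 27000 km.
At r₁ the circular-orbit speed is v₁ = √(μ/r₁) = 3.60701 km/s.
Transfer-orbit speed at r₁ (vis-viva equation): v_a = √[μ(2/r₁ − 1/a_t)] = 3.09665 km/s.
First burn Δv₁ = |v_a − v₁| = 0.5104 km/s.
At r₂, v₂ = √(μ/r₂) = 4.7217 km/s.
Transfer-orbit speed at r₂: v_p = √[μ(2/r₂ − 1/a_t)] = 5.3063 km/s.
Second burn Δv₂ = |v₂ − v_p| = 0.5846 km/s.
Δv = Δv₁ + Δv₂ = 0.5104 + 0.5846 = 1.095 km/s.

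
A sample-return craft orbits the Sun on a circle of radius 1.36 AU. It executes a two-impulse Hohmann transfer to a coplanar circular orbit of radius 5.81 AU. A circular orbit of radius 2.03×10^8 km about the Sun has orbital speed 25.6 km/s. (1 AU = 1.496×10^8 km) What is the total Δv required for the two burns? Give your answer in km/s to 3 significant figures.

Δv = 11.7 km/s

From the circular-orbit relation v² = μ/r at r = 2.03×10^8 km: μ = v²r = (25.6)² × 2.03×10^8 = 1.33038×10^11 km³/s².
In km: r₁ = 1.36 × 1.496×10^8 = 2.03456×10^8 km; r₂ = 5.81 × 1.496×10^8 = 8.69176×10^8 km.
Transfer-ellipse semi-major axis a_t = (r₁ + r₂)/2 = (2.03456×10^8 + 8.69176×10^8)/2 = 5.36316×10^8 km.
Circular speed at r₁: v₁ = √(μ/r₁) = √(1.33038×10^11/2.03456×10^8) = 25.571 km/s.
Transfer-orbit speed at r₁ (v² = μ(2/r − 1/a)): v_p = √[μ(2/r₁ − 1/a_t)] = 32.553 km/s.
First burn Δv₁ = |v_p − v₁| = 6.982 km/s.
Circular speed at r₂: v₂ = √(μ/r₂) = 12.372 km/s.
Transfer-orbit speed at r₂: v_a = √[μ(2/r₂ − 1/a_t)] = 7.6201 km/s.
Second burn Δv₂ = |v₂ − v_a| = 4.752 km/s.
Δv = Δv₁ + Δv₂ = 6.982 + 4.752 = 11.73 km/s.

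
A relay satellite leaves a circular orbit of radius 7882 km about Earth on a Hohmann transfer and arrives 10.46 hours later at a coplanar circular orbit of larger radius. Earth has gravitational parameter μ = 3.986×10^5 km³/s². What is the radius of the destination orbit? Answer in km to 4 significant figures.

r₂ = 69210 km

Transfer time t = 10.46 hours = 37656 s, and t = π√(a_t³/μ).
So a_t = (μ t²/π²)^(1/3) = (3.986×10^5 × (37656)² / π²)^(1/3) = 38545 km.
Since a_t = (r₁ + r₂)/2, r₂ = 2a_t − r₁ = 2×38545 − 7882 = 69208 km.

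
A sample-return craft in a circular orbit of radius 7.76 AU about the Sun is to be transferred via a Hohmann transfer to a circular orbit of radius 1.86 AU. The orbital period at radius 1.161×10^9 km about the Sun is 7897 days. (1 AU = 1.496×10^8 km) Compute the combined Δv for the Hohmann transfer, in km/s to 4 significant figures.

Δv = 9.943 km/s

From Kepler's third law T² = 4π²r³/μ at r = 1.161×10^9 km, T = 7897 days = 7897 × 86400 s = 6.823008×10^8 s: μ = 4π²r³/T² = 1.32710×10^11 km³/s².
In km: r₁ = 7.76 × 1.496×10^8 = 1.160896×10^9 km; r₂ = 1.86 × 1.496×10^8 = 2.78256×10^8 km.
Transfer-ellipse semi-major axis a_t = (r₁ + r₂)/2 = (1.160896×10^9 + 2.78256×10^8)/2 = 7.19576×10^8 km.
At r₁ the circular-orbit speed is v₁ = √(μ/r₁) = 10.692 km/s.
Transfer-orbit speed at r₁ (vis-viva equation): v_a = √[μ(2/r₁ − 1/a_t)] = 6.6487 km/s.
First burn Δv₁ = |v_a − v₁| = 4.043 km/s.
At r₂, v₂ = √(μ/r₂) = 21.84 km/s.
Transfer-orbit speed at r₂: v_p = √[μ(2/r₂ − 1/a_t)] = 27.74 km/s.
Second burn Δv₂ = |v₂ − v_p| = 5.900 km/s.
Total Δv = Δv₁ + Δv₂ = 9.943 km/s.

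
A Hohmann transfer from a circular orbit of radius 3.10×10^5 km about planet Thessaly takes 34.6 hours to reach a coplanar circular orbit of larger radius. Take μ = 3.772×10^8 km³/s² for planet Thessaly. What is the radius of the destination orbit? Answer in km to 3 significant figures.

r₂ = 1.37×10^6 km

Transfer time t = 34.6 hours = 1.2456×10^5 s, and t = π√(a_t³/μ).
So a_t = (μ t²/π²)^(1/3) = (3.772×10^8 × (1.2456×10^5)² / π²)^(1/3) = 8.4012×10^5 km.
Since a_t = (r₁ + r₂)/2, r₂ = 2a_t − r₁ = 2×8.4012×10^5 − 3.100×10^5 = 1.37024×10^6 km.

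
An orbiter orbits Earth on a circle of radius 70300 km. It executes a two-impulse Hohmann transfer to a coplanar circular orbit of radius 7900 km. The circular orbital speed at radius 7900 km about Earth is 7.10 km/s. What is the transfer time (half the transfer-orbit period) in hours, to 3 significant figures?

t = 10.7 hours

From the circular-orbit relation v² = μ/r at r = 7900 km: μ = v²r = (7.10)² × 7900 = 3.98239×10^5 km³/s².
The Hohmann ellipse has a_t = (r₁ + r₂)/2 = 39100 km.
Half the transfer-orbit period gives t = π√(a_t³/μ) = 38490 s.
Converting: 38490 s ÷ 3600 s/hour = 10.7 hours.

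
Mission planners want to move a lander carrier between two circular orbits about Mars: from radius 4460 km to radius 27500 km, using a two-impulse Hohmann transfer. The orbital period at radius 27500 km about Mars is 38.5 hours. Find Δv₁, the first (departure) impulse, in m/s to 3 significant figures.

From Kepler's third law T² = 4π²r³/μ at r = 27500 km, T = 38.5 hours = 38.5 × 3600 s = 1.386×10^5 s: μ = 4π²r³/T² = 42739.7 km³/s².
Transfer-ellipse semi-major axis a_t = (r₁ + r₂)/2 = (4460 + 27500)/2 = 15980 km.
On the circular orbit at r = 4460 km, v_c = √(μ/r) = 3.0956 km/s.
Vis-viva on the transfer ellipse at r = 4460 km gives v_t = √[μ(2/r − 1/a_t)] = 4.0609 km/s.
Δv₁ = |v_t − v_c| = |4.0609 − 3.0956| = 0.9653 km/s.

Δv₁ = 965 m/s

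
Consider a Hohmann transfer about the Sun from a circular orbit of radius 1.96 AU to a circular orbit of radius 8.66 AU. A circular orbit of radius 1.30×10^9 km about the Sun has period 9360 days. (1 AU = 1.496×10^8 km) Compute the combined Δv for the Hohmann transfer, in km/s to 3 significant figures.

Δv = 9.86 km/s

From Kepler's third law T² = 4π²r³/μ at r = 1.30×10^9 km, T = 9360 days = 9360 × 86400 s = 8.08704×10^8 s: μ = 4π²r³/T² = 1.32620×10^11 km³/s².
In km: r₁ = 1.96 × 1.496×10^8 = 2.93216×10^8 km; r₂ = 8.66 × 1.496×10^8 = 1.295536×10^9 km.
Semi-major axis of the transfer orbit: a_t = (2.93216×10^8 + 1.295536×10^9)/2 = 7.94376×10^8 km.
Circular speed at r₁: v₁ = √(μ/r₁) = √(1.32620×10^11/2.93216×10^8) = 21.2673 km/s.
On the transfer ellipse at r₁, v² = μ(2/r − 1/a) gives v_p = √[μ(2/r₁ − 1/a_t)] = 27.1596 km/s.
First burn Δv₁ = |v_p − v₁| = 5.892 km/s.
Circular speed at r₂: v₂ = √(μ/r₂) = 10.118 km/s.
Transfer-orbit speed at r₂: v_a = √[μ(2/r₂ − 1/a_t)] = 6.1470 km/s.
Second burn Δv₂ = |v₂ − v_a| = 3.971 km/s.
Δv = Δv₁ + Δv₂ = 5.892 + 3.971 = 9.863 km/s.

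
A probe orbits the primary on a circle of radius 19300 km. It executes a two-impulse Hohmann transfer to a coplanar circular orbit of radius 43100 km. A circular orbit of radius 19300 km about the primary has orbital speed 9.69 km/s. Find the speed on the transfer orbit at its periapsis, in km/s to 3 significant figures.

From the circular-orbit relation v² = μ/r at r = 19300 km: μ = v²r = (9.69)² × 19300 = 1.81219×10^6 km³/s².
Semi-major axis of the transfer orbit: a_t = (19300 + 43100)/2 = 31200 km.
The periapsis of the transfer ellipse is at r = 19300 km.
From the vis-viva equation, v = √[μ(2/r − 1/a_t)] = 11.39 km/s.

v = 11.4 km/s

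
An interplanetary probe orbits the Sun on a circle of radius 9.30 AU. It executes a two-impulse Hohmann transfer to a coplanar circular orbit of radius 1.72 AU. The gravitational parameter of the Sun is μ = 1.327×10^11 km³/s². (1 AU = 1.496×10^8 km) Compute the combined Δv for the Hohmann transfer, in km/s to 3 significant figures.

Δv = 11.1 km/s

In km: r₁ = 9.30 × 1.496×10^8 = 1.39128×10^9 km; r₂ = 1.72 × 1.496×10^8 = 2.57312×10^8 km.
Semi-major axis of the transfer orbit: a_t = (1.39128×10^9 + 2.57312×10^8)/2 = 8.24296×10^8 km.
At r₁ the circular-orbit speed is v₁ = √(μ/r₁) = 9.7663 km/s.
On the transfer ellipse at r₁, vis-viva equation gives v_a = √[μ(2/r₁ − 1/a_t)] = 5.4565 km/s.
First burn Δv₁ = |v_a − v₁| = 4.310 km/s.
At r₂, v₂ = √(μ/r₂) = 22.709 km/s.
Transfer-orbit speed at r₂: v_p = √[μ(2/r₂ − 1/a_t)] = 29.503 km/s.
Second burn Δv₂ = |v₂ − v_p| = 6.794 km/s.
Δv = Δv₁ + Δv₂ = 4.310 + 6.794 = 11.10 km/s.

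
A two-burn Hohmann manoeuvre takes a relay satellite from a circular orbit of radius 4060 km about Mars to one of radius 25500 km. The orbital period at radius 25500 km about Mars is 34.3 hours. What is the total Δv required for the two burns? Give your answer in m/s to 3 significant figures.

Δv = 1640 m/s

From Kepler's third law T² = 4π²r³/μ at r = 25500 km, T = 34.3 hours = 34.3 × 3600 s = 1.2348×10^5 s: μ = 4π²r³/T² = 42932.6 km³/s².
The Hohmann ellipse has a_t = (r₁ + r₂)/2 = 14780 km.
At r₁ the circular-orbit speed is v₁ = √(μ/r₁) = 3.2518 km/s.
Transfer-orbit speed at r₁ (vis-viva equation): v_p = √[μ(2/r₁ − 1/a_t)] = 4.2713 km/s.
First burn Δv₁ = |v_p − v₁| = 1.0195 km/s.
Circular speed at r₂: v₂ = √(μ/r₂) = 1.297548 km/s.
Transfer-orbit speed at r₂: v_a = √[μ(2/r₂ − 1/a_t)] = 0.6800631 km/s.
Second burn Δv₂ = |v₂ − v_a| = 0.61748 km/s.
Total Δv = Δv₁ + Δv₂ = 1.637 km/s.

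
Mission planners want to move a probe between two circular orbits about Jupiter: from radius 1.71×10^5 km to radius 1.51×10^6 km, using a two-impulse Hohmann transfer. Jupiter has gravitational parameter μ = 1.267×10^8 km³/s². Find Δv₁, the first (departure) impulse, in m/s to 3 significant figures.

Transfer-ellipse semi-major axis a_t = (r₁ + r₂)/2 = (1.710×10^5 + 1.510×10^6)/2 = 8.405×10^5 km.
Circular speed at r = 1.710×10^5 km: v_c = √(μ/r) = 27.22013 km/s.
Transfer-orbit speed at the same r (vis-viva, a = a_t): v_t = √[μ(2/r − 1/a_t)] = 36.48462 km/s.
Δv₁ = |v_t − v_c| = |36.48462 − 27.22013| = 9.264 km/s.

Δv₁ = 9260 m/s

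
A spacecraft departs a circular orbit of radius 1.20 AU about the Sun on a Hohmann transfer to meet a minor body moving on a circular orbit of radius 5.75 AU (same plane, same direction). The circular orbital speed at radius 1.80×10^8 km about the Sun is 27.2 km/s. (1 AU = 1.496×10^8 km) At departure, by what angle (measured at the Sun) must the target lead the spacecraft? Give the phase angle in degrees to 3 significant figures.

φ = 95.4°

From the circular-orbit relation v² = μ/r at r = 1.80×10^8 km: μ = v²r = (27.2)² × 1.80×10^8 = 1.33171×10^11 km³/s².
In km: r₁ = 1.20 × 1.496×10^8 = 1.7952×10^8 km; r₂ = 5.75 × 1.496×10^8 = 8.602×10^8 km.
Semi-major axis of the transfer orbit: a_t = (1.7952×10^8 + 8.602×10^8)/2 = 5.1986×10^8 km.
Transfer time t = π√(a_t³/μ) = 1.0204×10^8 s.
The target's mean motion on its circular orbit is ω₂ = √(μ/r₂³) = 1.4465×10^-8 rad/s.
Angle swept by the target during transfer: ω₂·t = 1.476 rad = 84.57°.
Arrival is 180° from departure on the ellipse, so φ = 180° − 84.57° = 95.4°.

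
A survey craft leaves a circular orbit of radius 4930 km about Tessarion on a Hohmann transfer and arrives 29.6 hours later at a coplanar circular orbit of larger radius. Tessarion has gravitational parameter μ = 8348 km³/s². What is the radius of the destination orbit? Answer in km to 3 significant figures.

Transfer time t = 29.6 hours = 1.0656×10^5 s, and t = π√(a_t³/μ).
So a_t = (μ t²/π²)^(1/3) = (8348 × (1.0656×10^5)² / π²)^(1/3) = 21256 km.
Since a_t = (r₁ + r₂)/2, r₂ = 2a_t − r₁ = 2×21256 − 4930 = 37582 km.

r₂ = 37600 km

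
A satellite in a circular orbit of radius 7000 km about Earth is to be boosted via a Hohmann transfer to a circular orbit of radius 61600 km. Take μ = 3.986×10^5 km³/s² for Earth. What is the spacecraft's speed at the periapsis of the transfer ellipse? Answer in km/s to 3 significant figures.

v = 10.1 km/s

Semi-major axis of the transfer orbit: a_t = (7000 + 61600)/2 = 34300 km.
At periapsis, r = 7000 km.
Applying v² = μ(2/r − 1/a_t): v = 10.11 km/s.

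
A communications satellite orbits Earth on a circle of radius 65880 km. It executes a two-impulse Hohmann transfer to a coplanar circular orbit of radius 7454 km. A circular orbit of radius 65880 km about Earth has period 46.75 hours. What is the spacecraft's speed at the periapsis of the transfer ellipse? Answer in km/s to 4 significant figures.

v = 9.801 km/s

From Kepler's third law T² = 4π²r³/μ at r = 65880 km, T = 46.75 hours = 46.75 × 3600 s = 1.683×10^5 s: μ = 4π²r³/T² = 3.98522×10^5 km³/s².
The Hohmann ellipse has a_t = (r₁ + r₂)/2 = 36667 km.
The periapsis of the transfer ellipse is at r = 7454 km.
Vis-viva: v = √[μ(2/r − 1/a_t)] = √[3.98522×10^5 × (2/7454 − 1/36667)] = 9.801 km/s.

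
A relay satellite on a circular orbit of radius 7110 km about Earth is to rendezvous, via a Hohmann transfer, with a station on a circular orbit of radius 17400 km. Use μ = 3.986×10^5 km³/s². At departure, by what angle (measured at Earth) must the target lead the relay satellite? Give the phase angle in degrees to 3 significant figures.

Transfer-ellipse semi-major axis a_t = (r₁ + r₂)/2 = (7110 + 17400)/2 = 12255 km.
The half-period of the transfer ellipse is t = π√(a_t³/μ) = 6751 s.
Target angular speed ω₂ = √(μ/r₂³) = 2.751×10^-4 rad/s.
Angle swept by the target during transfer: ω₂·t = 1.857 rad = 106.4°.
The relay satellite traverses 180° on the transfer ellipse, so the target must lead by 180° − 106.4° = 73.6°.

φ = 73.6°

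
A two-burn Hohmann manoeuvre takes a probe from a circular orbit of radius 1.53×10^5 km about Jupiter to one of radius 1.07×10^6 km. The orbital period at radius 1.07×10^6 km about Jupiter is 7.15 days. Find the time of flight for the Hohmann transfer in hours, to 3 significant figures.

From Kepler's third law T² = 4π²r³/μ at r = 1.07×10^6 km, T = 7.15 days = 7.15 × 86400 s = 6.1776×10^5 s: μ = 4π²r³/T² = 1.26728×10^8 km³/s².
Semi-major axis of the transfer orbit: a_t = (1.530×10^5 + 1.070×10^6)/2 = 6.115×10^5 km.
Transfer time t = π√(a_t³/μ) = π√((6.115×10^5)³ / 1.26728×10^8) = 1.334×10^5 s.
Converting: 1.334×10^5 s ÷ 3600 s/hour = 37.1 hours.

t = 37.1 hours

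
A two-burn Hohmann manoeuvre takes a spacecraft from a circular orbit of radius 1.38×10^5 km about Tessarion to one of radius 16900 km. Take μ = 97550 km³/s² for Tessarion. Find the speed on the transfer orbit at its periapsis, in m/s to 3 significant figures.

The Hohmann ellipse has a_t = (r₁ + r₂)/2 = 77450 km.
The periapsis of the transfer ellipse is at r = 16900 km.
Vis-viva: v = √[μ(2/r − 1/a_t)] = √[97550 × (2/16900 − 1/77450)] = 3.207 km/s.

v = 3210 m/s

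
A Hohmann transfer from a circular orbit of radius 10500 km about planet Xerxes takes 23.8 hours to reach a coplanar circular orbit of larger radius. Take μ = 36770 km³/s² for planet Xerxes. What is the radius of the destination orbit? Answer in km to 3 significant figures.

Transfer time t = 23.8 hours = 85680 s, and t = π√(a_t³/μ).
So a_t = (μ t²/π²)^(1/3) = (36770 × (85680)² / π²)^(1/3) = 30129 km.
Since a_t = (r₁ + r₂)/2, r₂ = 2a_t − r₁ = 2×30129 − 10500 = 49758 km.

r₂ = 49800 km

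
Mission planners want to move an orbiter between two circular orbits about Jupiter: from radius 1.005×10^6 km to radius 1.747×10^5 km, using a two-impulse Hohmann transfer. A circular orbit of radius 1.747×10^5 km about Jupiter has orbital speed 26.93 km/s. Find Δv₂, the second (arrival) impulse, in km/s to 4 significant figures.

From the circular-orbit relation v² = μ/r at r = 1.747×10^5 km: μ = v²r = (26.93)² × 1.747×10^5 = 1.26697×10^8 km³/s².
The Hohmann ellipse has a_t = (r₁ + r₂)/2 = 5.8985×10^5 km.
On the circular orbit at r = 1.747×10^5 km, v_c = √(μ/r) = 26.930 km/s.
Vis-viva on the transfer ellipse at r = 1.747×10^5 km gives v_t = √[μ(2/r − 1/a_t)] = 35.152 km/s.
Δv₂ = |v_t − v_c| = |35.152 − 26.930| = 8.222 km/s.

Δv₂ = 8.222 km/s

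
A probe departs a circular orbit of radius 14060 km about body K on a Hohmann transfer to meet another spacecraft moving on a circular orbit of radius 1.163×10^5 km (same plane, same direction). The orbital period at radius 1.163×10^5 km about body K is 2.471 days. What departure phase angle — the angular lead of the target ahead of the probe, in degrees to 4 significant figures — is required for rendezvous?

From Kepler's third law T² = 4π²r³/μ at r = 1.163×10^5 km, T = 2.471 days = 2.471 × 86400 s = 2.134944×10^5 s: μ = 4π²r³/T² = 1.36247×10^6 km³/s².
Semi-major axis of the transfer orbit: a_t = (14060 + 1.163×10^5)/2 = 65180 km.
The half-period of the transfer ellipse is t = π√(a_t³/μ) = 44790 s.
The target's mean motion on its circular orbit is ω₂ = √(μ/r₂³) = 2.943×10^-5 rad/s.
Angle swept by the target during transfer: ω₂·t = 1.318 rad = 75.52°.
Arrival is 180° from departure on the ellipse, so φ = 180° − 75.52° = 104.5°.

φ = 104.5°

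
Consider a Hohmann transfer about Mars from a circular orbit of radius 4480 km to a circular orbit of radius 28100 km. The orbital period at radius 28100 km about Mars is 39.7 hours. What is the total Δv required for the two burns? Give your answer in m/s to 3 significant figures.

Δv = 1560 m/s

From Kepler's third law T² = 4π²r³/μ at r = 28100 km, T = 39.7 hours = 39.7 × 3600 s = 1.4292×10^5 s: μ = 4π²r³/T² = 42883.7 km³/s².
Semi-major axis of the transfer orbit: a_t = (4480 + 28100)/2 = 16290 km.
At r₁ the circular-orbit speed is v₁ = √(μ/r₁) = 3.0939 km/s.
On the transfer ellipse at r₁, vis-viva gives v_p = √[μ(2/r₁ − 1/a_t)] = 4.0635 km/s.
First burn Δv₁ = |v_p − v₁| = 0.9696 km/s.
Circular speed at r₂: v₂ = √(μ/r₂) = 1.23536 km/s.
Transfer-orbit speed at r₂: v_a = √[μ(2/r₂ − 1/a_t)] = 0.647846 km/s.
Second burn Δv₂ = |v₂ − v_a| = 0.5875 km/s.
Δv = Δv₁ + Δv₂ = 0.9696 + 0.5875 = 1.557 km/s.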